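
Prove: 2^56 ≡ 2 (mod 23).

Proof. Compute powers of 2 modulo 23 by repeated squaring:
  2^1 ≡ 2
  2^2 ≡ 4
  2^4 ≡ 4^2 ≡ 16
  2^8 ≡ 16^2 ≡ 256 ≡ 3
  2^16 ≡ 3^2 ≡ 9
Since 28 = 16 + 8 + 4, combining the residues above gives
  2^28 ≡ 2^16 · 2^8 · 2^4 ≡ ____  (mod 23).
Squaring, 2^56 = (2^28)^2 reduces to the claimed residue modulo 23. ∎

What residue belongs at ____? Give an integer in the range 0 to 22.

2^16 · 2^8 · 2^4 ≡ 9 · 3 · 16 = 432.
432 mod 23 = 18, so 2^28 ≡ 18 (mod 23).

18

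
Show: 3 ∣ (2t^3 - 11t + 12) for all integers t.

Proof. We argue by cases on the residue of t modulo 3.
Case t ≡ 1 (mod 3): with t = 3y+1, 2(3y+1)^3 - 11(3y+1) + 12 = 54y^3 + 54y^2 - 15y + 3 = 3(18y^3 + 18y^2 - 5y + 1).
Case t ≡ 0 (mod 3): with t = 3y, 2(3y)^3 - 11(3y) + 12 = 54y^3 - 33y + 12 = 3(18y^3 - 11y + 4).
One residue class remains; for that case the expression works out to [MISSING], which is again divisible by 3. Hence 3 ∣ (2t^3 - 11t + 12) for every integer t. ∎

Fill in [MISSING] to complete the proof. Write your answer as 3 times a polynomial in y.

3(18y^3 + 36y^2 + 13y + 2)

The residues treated are {1, 0}, so the missing case is t ≡ 2 (mod 3); write t = 3y+2.
Then 2(3y+2)^3 - 11(3y+2) + 12 = 54y^3 + 108y^2 + 39y + 6 = 3(18y^3 + 36y^2 + 13y + 2).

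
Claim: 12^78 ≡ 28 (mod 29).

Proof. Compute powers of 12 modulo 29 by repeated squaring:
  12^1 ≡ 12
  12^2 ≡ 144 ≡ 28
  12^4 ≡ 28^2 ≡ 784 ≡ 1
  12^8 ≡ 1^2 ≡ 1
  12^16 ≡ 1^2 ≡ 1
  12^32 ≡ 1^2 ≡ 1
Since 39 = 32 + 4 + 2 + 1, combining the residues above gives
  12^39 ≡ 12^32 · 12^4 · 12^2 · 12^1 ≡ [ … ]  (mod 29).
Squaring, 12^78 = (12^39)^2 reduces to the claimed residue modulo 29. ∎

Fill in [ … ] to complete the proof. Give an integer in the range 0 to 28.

17

Multiply the listed residues: 1 · 1 · 28 · 12 = 1 → 28 → 336.
Reducing modulo 29: 336 = 11·29 + 17, so 12^39 ≡ 17.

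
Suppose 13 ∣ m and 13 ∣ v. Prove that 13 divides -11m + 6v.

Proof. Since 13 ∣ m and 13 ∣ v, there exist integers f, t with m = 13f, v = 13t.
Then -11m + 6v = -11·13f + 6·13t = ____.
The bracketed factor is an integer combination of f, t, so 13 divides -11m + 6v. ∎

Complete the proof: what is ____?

Pull the common 13 out of every term: -11·13f + 6·13t = 13(-11f + 6t).
-11f + 6t is an integer, which exhibits the divisibility.

13(-11f + 6t)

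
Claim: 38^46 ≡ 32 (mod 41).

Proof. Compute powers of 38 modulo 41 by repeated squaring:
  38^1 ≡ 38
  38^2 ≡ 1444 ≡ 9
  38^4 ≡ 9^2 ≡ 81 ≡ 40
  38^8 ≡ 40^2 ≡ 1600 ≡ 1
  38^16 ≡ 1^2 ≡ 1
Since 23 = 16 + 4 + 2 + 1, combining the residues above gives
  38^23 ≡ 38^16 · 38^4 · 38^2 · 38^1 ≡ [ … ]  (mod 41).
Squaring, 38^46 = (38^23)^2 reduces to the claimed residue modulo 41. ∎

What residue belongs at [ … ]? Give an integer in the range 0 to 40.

27

38^16 · 38^4 · 38^2 · 38^1 ≡ 1 · 40 · 9 · 38 = 13680.
13680 mod 41 = 27, so 38^23 ≡ 27 (mod 41).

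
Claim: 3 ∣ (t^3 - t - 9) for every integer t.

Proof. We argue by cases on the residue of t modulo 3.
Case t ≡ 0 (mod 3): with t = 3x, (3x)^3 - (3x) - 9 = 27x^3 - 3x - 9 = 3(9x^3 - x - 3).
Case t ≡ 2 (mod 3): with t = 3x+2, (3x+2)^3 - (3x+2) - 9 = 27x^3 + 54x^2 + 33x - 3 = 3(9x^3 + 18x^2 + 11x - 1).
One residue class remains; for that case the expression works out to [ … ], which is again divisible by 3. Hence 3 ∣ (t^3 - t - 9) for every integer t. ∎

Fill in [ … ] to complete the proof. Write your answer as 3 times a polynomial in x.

3(9x^3 + 9x^2 + 2x - 3)

The residues treated are {0, 2}, so the missing case is t ≡ 1 (mod 3); write t = 3x+1.
Then (3x+1)^3 - (3x+1) - 9 = 27x^3 + 27x^2 + 6x - 9 = 3(9x^3 + 9x^2 + 2x - 3).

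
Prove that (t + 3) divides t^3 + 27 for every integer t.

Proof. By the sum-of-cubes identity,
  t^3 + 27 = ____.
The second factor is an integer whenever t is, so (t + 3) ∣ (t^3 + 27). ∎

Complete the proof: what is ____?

(t + 3)(t^2 - 3t + 9)

Polynomial division of t^3 + 27 by t + 3 leaves remainder 0 and quotient t^2 - 3t + 9.
Hence t^3 + 27 = (t + 3)(t^2 - 3t + 9).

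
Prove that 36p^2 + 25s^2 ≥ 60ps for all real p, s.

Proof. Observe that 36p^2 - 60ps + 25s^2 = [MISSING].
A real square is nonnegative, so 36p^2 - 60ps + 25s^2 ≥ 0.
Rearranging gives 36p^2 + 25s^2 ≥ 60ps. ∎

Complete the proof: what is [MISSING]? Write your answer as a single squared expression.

The leading and trailing coefficients are 6^2 and 5^2, and 60 = 2·6·5, so the trinomial is (6p - 5s)^2.
Hence 36p^2 - 60ps + 25s^2 ≥ 0.

(6p - 5s)^2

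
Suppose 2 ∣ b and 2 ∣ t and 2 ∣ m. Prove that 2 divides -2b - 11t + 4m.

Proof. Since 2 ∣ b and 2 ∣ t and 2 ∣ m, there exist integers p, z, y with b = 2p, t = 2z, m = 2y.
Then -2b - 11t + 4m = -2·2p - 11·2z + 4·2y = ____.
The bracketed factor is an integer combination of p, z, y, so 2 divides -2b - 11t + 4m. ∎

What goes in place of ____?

Each term has a factor of 2: -2·2p - 11·2z + 4·2y = 2·(-2p + 4y - 11z).
Since -2p + 4y - 11z is an integer, 2 ∣ (-2b - 11t + 4m).

2(-2p + 4y - 11z)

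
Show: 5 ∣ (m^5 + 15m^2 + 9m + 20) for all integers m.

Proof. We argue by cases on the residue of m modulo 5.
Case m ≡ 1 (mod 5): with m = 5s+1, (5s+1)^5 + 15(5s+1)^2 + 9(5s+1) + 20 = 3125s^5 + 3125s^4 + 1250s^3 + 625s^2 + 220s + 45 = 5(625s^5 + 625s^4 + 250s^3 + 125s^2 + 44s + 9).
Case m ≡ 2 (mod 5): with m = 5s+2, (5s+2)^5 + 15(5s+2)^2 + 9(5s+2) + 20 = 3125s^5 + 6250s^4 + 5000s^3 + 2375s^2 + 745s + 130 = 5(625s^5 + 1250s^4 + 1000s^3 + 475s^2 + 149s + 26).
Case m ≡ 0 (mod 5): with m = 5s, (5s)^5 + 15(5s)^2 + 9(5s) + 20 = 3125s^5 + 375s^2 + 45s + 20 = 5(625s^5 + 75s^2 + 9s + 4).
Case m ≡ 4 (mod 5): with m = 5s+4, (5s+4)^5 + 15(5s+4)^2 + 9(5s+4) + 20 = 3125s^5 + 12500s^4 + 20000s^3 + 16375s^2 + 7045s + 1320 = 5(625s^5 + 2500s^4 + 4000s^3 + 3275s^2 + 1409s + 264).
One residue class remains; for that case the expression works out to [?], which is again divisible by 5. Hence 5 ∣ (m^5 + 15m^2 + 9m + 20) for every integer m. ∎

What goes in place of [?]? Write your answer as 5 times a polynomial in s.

The residues treated are {1, 2, 0, 4}, so the missing case is m ≡ 3 (mod 5); write m = 5s+3.
Then (5s+3)^5 + 15(5s+3)^2 + 9(5s+3) + 20 = 3125s^5 + 9375s^4 + 11250s^3 + 7125s^2 + 2520s + 425 = 5(625s^5 + 1875s^4 + 2250s^3 + 1425s^2 + 504s + 85).

5(625s^5 + 1875s^4 + 2250s^3 + 1425s^2 + 504s + 85)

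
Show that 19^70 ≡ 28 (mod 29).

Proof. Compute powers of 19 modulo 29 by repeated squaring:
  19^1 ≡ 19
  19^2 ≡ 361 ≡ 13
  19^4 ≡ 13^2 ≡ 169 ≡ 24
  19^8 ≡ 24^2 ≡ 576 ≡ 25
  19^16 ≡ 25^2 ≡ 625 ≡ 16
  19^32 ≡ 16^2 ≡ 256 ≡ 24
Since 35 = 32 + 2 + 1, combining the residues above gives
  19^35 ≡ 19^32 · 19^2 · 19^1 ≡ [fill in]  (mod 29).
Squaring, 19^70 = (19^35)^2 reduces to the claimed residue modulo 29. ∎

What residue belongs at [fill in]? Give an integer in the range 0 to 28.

12

19^32 · 19^2 · 19^1 ≡ 24 · 13 · 19 = 5928.
5928 mod 29 = 12, so 19^35 ≡ 12 (mod 29).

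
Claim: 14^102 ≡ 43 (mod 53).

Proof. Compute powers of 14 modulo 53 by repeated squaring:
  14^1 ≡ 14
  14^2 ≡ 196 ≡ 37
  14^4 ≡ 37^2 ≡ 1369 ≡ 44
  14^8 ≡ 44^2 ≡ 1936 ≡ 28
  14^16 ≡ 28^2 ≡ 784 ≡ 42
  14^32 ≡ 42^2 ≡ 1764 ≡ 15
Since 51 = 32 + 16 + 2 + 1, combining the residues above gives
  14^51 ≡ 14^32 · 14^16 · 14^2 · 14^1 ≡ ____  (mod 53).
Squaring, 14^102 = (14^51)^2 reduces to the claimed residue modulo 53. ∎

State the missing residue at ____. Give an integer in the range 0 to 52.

Multiply the listed residues: 15 · 42 · 37 · 14 = 630 → 23310 → 326340.
Reducing modulo 53: 326340 = 6157·53 + 19, so 14^51 ≡ 19.

19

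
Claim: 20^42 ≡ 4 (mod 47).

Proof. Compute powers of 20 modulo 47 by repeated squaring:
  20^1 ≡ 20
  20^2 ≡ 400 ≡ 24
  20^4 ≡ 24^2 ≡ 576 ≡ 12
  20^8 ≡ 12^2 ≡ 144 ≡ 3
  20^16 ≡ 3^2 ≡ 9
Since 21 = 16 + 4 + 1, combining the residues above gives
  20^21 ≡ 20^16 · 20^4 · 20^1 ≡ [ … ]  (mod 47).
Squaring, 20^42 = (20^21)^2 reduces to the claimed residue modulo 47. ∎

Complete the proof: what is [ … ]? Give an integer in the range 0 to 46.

45

Multiply the listed residues: 9 · 12 · 20 = 108 → 2160.
Reducing modulo 47: 2160 = 45·47 + 45, so 20^21 ≡ 45.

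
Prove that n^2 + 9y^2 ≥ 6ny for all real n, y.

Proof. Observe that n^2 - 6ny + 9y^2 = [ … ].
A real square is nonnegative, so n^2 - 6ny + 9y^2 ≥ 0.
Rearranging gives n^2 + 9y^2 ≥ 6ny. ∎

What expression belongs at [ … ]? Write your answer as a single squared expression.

(n - 3y)^2

The leading and trailing coefficients are 1^2 and 3^2, and 6 = 2·1·3, so the trinomial is (n - 3y)^2.
Hence n^2 - 6ny + 9y^2 ≥ 0.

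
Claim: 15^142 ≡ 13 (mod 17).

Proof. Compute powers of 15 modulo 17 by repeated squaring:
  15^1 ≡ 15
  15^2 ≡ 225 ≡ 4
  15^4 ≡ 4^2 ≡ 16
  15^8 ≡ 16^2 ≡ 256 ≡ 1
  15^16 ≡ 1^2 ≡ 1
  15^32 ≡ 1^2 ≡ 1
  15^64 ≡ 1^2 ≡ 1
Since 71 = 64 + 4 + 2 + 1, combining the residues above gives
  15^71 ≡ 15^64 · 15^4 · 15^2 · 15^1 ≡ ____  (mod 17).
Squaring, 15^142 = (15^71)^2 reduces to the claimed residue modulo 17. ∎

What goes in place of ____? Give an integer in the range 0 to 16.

8

15^64 · 15^4 · 15^2 · 15^1 ≡ 1 · 16 · 4 · 15 = 960.
960 mod 17 = 8, so 15^71 ≡ 8 (mod 17).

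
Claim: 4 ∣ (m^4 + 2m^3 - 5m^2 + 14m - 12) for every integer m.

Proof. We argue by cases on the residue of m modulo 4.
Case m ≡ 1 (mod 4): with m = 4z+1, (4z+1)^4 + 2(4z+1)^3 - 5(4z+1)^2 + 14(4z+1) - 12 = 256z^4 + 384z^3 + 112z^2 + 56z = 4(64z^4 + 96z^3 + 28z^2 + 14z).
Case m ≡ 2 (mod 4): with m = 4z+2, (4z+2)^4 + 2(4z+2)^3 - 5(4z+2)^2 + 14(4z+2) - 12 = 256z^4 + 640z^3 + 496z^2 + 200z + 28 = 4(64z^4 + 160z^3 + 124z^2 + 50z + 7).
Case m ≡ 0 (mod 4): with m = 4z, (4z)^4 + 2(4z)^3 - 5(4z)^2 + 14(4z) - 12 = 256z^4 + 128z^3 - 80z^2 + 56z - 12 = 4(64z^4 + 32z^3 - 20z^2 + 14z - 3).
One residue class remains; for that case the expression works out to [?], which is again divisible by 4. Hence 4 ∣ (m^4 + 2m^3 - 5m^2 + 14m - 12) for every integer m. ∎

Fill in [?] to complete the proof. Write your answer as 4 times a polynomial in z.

The residues treated are {1, 2, 0}, so the missing case is m ≡ 3 (mod 4); write m = 4z+3.
Then (4z+3)^4 + 2(4z+3)^3 - 5(4z+3)^2 + 14(4z+3) - 12 = 256z^4 + 896z^3 + 1072z^2 + 584z + 120 = 4(64z^4 + 224z^3 + 268z^2 + 146z + 30).

4(64z^4 + 224z^3 + 268z^2 + 146z + 30)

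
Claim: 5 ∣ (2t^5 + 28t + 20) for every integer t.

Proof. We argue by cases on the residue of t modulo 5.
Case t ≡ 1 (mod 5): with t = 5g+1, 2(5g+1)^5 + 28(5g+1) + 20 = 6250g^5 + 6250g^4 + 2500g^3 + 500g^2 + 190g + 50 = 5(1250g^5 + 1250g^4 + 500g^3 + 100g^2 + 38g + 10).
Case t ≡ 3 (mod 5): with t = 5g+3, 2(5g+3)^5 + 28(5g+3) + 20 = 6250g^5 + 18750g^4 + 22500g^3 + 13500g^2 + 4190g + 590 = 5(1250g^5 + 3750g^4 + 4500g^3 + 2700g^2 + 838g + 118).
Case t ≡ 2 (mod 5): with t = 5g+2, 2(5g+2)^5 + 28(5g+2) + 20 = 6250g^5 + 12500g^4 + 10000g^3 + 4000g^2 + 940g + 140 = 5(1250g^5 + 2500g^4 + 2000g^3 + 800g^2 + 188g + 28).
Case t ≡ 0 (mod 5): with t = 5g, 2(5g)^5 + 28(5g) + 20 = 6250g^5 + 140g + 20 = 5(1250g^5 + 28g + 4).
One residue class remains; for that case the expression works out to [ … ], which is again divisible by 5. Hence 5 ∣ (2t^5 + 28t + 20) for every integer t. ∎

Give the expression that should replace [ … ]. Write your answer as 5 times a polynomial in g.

5(1250g^5 + 5000g^4 + 8000g^3 + 6400g^2 + 2588g + 436)

Only t ≡ 4 (mod 5) is unaccounted for. Put t = 5g+4:
2(5g+4)^5 + 28(5g+4) + 20 expands to 6250g^5 + 25000g^4 + 40000g^3 + 32000g^2 + 12940g + 2180,
and factoring out 5 leaves 5(1250g^5 + 5000g^4 + 8000g^3 + 6400g^2 + 2588g + 436).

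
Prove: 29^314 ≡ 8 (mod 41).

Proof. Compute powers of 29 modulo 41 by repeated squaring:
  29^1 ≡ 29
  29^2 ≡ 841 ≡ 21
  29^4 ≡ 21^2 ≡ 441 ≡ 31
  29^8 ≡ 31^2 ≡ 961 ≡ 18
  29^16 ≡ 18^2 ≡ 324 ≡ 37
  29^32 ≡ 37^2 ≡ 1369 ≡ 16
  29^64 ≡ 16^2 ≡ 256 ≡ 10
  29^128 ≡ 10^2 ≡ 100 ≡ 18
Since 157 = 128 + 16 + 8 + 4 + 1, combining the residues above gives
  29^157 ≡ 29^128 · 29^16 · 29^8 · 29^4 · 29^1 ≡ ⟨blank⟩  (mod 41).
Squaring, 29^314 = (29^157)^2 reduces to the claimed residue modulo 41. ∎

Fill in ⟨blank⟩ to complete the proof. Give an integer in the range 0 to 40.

Multiply the listed residues: 18 · 37 · 18 · 31 · 29 = 666 → 11988 → 371628 → 10777212.
Reducing modulo 41: 10777212 = 262858·41 + 34, so 29^157 ≡ 34.

34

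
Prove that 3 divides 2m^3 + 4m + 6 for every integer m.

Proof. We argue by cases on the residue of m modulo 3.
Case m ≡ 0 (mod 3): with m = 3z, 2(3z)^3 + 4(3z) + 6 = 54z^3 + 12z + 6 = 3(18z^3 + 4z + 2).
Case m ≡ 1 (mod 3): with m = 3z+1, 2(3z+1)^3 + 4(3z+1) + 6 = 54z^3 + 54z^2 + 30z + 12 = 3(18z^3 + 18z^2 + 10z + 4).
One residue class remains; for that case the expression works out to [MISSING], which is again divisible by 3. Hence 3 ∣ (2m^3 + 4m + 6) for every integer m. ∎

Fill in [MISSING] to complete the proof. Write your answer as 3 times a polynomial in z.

3(18z^3 + 36z^2 + 28z + 10)

Only m ≡ 2 (mod 3) is unaccounted for. Put m = 3z+2:
2(3z+2)^3 + 4(3z+2) + 6 expands to 54z^3 + 108z^2 + 84z + 30,
and factoring out 3 leaves 3(18z^3 + 36z^2 + 28z + 10).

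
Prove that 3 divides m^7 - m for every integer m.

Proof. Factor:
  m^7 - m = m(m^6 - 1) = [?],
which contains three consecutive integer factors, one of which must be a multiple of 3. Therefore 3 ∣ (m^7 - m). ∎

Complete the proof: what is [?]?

(m - 1)m(m + 1)(m^4 + m^2 + 1)

m^6 - 1 = (m^2 - 1)(m^4 + m^2 + 1), and m^2 - 1 = (m-1)(m+1).
So m(m^6 - 1) = (m - 1)m(m + 1)(m^4 + m^2 + 1).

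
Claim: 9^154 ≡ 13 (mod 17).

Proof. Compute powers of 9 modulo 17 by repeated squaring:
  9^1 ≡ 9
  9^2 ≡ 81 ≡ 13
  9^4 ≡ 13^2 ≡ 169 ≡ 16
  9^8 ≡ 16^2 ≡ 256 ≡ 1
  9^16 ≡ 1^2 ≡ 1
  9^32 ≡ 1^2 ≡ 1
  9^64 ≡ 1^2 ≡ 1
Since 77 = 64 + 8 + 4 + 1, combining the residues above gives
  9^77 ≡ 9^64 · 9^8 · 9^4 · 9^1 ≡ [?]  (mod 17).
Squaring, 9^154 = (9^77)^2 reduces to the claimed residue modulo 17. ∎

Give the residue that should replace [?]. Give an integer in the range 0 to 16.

9^64 · 9^8 · 9^4 · 9^1 ≡ 1 · 1 · 16 · 9 = 144.
144 mod 17 = 8, so 9^77 ≡ 8 (mod 17).

8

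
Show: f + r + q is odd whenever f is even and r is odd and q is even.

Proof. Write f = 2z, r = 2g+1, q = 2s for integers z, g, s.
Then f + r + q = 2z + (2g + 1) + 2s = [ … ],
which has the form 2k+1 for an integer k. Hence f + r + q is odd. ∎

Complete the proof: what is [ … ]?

2(g + s + z) + 1

Expanding: 2z + (2g + 1) + 2s = 2g + 2s + 2z + 1.
Every term except the constant is even, so this is 2(g + s + z) + 1,
and g + s + z ∈ ℤ gives the required form.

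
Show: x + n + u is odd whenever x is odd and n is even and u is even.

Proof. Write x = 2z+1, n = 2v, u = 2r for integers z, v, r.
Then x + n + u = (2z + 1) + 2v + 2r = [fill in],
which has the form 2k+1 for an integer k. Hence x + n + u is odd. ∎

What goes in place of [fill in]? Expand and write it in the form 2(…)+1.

2(r + v + z) + 1

Expanding: (2z + 1) + 2v + 2r = 2r + 2v + 2z + 1.
Every term except the constant is even, so this is 2(r + v + z) + 1,
and r + v + z ∈ ℤ gives the required form.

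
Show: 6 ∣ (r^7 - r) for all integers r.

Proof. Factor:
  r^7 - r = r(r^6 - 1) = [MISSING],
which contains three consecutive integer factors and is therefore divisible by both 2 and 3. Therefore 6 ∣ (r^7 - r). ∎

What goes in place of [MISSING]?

r^6 - 1 = (r^2 - 1)(r^4 + r^2 + 1), and r^2 - 1 = (r-1)(r+1).
So r(r^6 - 1) = (r - 1)r(r + 1)(r^4 + r^2 + 1).

(r - 1)r(r + 1)(r^4 + r^2 + 1)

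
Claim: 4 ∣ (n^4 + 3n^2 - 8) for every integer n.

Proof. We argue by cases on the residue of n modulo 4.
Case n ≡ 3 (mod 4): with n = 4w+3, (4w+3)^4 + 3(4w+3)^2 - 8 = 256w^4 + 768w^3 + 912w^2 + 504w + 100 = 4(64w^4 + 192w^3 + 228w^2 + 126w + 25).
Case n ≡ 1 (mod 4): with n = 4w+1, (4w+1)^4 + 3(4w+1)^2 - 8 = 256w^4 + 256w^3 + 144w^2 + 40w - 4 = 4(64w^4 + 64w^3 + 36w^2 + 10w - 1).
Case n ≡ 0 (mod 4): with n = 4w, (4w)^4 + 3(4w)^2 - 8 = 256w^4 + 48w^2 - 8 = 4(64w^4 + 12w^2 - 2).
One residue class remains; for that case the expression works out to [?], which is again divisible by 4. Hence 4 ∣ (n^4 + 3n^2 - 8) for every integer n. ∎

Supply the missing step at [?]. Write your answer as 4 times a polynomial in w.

4(64w^4 + 128w^3 + 108w^2 + 44w + 5)

Only n ≡ 2 (mod 4) is unaccounted for. Put n = 4w+2:
(4w+2)^4 + 3(4w+2)^2 - 8 expands to 256w^4 + 512w^3 + 432w^2 + 176w + 20,
and factoring out 4 leaves 4(64w^4 + 128w^3 + 108w^2 + 44w + 5).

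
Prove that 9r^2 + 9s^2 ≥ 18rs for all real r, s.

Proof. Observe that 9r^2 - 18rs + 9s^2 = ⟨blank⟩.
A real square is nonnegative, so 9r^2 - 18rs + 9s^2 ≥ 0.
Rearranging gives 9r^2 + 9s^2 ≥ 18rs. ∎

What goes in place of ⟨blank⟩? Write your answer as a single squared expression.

(3r - 3s)^2

The leading and trailing coefficients are 3^2 and 3^2, and 18 = 2·3·3, so the trinomial is (3r - 3s)^2.
Hence 9r^2 - 18rs + 9s^2 ≥ 0.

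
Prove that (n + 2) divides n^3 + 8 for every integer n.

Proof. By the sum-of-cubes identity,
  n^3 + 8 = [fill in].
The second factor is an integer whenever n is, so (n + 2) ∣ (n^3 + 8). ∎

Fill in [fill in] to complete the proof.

(n + 2)(n^2 - 2n + 4)

a^3 + b^3 = (a + b)(a^2 - ab + b^2). With a = n, b = 2:
n^3 + 8 = (n + 2)(n^2 - 2n + 4).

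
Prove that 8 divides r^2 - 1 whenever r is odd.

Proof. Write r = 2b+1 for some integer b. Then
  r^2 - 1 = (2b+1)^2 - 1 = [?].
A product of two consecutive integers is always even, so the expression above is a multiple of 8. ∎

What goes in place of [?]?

4b(b + 1)

(2b+1)^2 - 1 = 4b^2 + 4b + 1 - 1 = 4b^2 + 4b = 4b(b+1).
Since b and b+1 are consecutive, b(b+1) is even, and 4·(even) is a multiple of 8.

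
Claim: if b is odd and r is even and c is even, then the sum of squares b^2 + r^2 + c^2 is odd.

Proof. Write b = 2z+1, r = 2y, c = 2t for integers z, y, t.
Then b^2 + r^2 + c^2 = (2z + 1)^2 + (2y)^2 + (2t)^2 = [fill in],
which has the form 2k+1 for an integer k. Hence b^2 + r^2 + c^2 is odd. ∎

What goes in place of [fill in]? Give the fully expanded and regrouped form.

2(2t^2 + 2y^2 + 2z^2 + 2z) + 1

(2z + 1)^2 + (2y)^2 + (2t)^2 = 4t^2 + 4y^2 + 4z^2 + 4z + 1
= 2(2t^2 + 2y^2 + 2z^2 + 2z) + 1.
Since 2t^2 + 2y^2 + 2z^2 + 2z is an integer, the sum of squares is of the form 2k+1 for an integer k.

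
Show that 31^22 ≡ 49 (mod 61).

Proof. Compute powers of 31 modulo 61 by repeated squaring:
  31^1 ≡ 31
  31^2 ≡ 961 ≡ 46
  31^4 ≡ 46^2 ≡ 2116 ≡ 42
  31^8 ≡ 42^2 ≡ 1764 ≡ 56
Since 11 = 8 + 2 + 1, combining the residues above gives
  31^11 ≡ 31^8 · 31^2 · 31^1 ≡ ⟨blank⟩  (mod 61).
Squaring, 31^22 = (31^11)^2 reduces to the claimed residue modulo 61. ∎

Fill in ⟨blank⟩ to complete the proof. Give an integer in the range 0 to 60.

7

Multiply the listed residues: 56 · 46 · 31 = 2576 → 79856.
Reducing modulo 61: 79856 = 1309·61 + 7, so 31^11 ≡ 7.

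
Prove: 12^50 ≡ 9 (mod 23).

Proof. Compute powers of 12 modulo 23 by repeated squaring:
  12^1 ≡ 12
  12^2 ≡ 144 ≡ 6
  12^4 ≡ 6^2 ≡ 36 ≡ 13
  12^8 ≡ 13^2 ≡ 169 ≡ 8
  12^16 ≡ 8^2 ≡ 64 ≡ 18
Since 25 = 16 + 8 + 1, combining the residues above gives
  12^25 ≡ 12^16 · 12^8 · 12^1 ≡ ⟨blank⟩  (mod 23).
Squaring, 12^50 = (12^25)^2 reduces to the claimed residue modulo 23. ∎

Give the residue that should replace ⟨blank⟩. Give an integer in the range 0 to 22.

3

12^16 · 12^8 · 12^1 ≡ 18 · 8 · 12 = 1728.
1728 mod 23 = 3, so 12^25 ≡ 3 (mod 23).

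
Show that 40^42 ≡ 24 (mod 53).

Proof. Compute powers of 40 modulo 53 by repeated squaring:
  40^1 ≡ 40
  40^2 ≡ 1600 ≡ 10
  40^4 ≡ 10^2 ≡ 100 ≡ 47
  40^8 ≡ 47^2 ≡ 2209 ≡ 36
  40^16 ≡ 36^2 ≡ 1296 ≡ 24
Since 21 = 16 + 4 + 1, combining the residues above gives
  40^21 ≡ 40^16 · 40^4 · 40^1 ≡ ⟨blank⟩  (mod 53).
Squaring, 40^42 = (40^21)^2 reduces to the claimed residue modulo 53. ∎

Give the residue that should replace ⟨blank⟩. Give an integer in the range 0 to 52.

17

40^16 · 40^4 · 40^1 ≡ 24 · 47 · 40 = 45120.
45120 mod 53 = 17, so 40^21 ≡ 17 (mod 53).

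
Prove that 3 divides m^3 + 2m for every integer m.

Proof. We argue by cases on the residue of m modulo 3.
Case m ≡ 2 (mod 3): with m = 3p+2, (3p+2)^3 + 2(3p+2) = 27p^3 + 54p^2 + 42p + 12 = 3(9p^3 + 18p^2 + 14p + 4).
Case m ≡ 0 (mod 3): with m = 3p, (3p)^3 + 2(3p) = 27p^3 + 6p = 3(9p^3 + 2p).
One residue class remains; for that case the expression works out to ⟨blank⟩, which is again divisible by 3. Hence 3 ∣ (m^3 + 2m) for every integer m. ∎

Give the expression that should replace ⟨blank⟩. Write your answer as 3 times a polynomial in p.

Only m ≡ 1 (mod 3) is unaccounted for. Put m = 3p+1:
(3p+1)^3 + 2(3p+1) expands to 27p^3 + 27p^2 + 15p + 3,
and factoring out 3 leaves 3(9p^3 + 9p^2 + 5p + 1).

3(9p^3 + 9p^2 + 5p + 1)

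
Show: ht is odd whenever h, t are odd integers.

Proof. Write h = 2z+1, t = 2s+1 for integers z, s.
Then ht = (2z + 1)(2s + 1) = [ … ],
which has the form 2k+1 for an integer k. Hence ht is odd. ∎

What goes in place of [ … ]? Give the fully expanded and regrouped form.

2(2sz + s + z) + 1

Expanding: (2z + 1)(2s + 1) = 4sz + 2s + 2z + 1.
Every term except the constant is even, so this is 2(2sz + s + z) + 1,
and 2sz + s + z ∈ ℤ gives the required form.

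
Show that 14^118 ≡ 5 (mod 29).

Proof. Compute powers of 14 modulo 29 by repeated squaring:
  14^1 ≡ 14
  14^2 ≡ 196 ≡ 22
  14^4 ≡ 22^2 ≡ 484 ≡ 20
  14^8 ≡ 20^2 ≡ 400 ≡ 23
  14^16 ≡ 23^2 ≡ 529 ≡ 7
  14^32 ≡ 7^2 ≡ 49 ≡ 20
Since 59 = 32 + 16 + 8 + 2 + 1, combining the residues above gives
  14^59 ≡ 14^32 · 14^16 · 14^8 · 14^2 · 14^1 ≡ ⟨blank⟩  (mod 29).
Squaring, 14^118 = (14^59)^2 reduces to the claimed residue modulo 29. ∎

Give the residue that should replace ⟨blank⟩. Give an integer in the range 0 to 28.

18

Multiply the listed residues: 20 · 7 · 23 · 22 · 14 = 140 → 3220 → 70840 → 991760.
Reducing modulo 29: 991760 = 34198·29 + 18, so 14^59 ≡ 18.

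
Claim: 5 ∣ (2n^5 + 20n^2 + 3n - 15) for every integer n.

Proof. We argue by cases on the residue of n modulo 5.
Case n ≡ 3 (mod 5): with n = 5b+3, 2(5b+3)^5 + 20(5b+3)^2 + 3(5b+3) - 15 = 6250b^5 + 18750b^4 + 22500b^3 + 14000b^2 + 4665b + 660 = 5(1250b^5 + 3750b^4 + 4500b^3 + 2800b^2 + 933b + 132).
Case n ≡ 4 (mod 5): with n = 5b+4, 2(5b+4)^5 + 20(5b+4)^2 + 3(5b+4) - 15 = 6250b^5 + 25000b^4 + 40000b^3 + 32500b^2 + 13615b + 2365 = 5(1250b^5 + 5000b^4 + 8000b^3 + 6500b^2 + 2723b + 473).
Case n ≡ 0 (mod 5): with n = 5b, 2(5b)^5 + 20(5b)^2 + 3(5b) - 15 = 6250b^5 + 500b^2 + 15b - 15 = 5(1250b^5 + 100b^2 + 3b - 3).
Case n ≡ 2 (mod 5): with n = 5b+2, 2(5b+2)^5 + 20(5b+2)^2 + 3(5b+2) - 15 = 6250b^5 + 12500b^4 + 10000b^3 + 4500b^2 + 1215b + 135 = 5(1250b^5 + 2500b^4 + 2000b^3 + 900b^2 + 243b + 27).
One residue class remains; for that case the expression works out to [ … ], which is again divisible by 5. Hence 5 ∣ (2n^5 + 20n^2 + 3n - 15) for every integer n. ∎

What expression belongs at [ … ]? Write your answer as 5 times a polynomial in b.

Only n ≡ 1 (mod 5) is unaccounted for. Put n = 5b+1:
2(5b+1)^5 + 20(5b+1)^2 + 3(5b+1) - 15 expands to 6250b^5 + 6250b^4 + 2500b^3 + 1000b^2 + 265b + 10,
and factoring out 5 leaves 5(1250b^5 + 1250b^4 + 500b^3 + 200b^2 + 53b + 2).

5(1250b^5 + 1250b^4 + 500b^3 + 200b^2 + 53b + 2)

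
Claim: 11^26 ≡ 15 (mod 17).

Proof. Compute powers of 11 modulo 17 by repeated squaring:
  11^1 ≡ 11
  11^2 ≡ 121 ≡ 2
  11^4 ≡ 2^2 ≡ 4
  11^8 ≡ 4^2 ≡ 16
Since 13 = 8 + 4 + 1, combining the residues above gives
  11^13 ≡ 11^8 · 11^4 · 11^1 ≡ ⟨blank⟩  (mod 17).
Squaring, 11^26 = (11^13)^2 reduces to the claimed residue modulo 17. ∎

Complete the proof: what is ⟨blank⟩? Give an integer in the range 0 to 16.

11^8 · 11^4 · 11^1 ≡ 16 · 4 · 11 = 704.
704 mod 17 = 7, so 11^13 ≡ 7 (mod 17).

7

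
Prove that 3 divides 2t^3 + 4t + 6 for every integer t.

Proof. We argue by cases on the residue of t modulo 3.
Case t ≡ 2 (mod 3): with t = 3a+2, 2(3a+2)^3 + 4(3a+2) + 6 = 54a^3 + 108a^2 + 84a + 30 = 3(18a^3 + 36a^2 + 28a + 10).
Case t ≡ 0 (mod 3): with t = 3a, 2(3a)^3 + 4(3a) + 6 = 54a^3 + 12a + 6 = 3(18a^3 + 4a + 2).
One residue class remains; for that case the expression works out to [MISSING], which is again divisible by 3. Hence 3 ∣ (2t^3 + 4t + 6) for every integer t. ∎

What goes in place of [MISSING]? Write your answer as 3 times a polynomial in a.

Only t ≡ 1 (mod 3) is unaccounted for. Put t = 3a+1:
2(3a+1)^3 + 4(3a+1) + 6 expands to 54a^3 + 54a^2 + 30a + 12,
and factoring out 3 leaves 3(18a^3 + 18a^2 + 10a + 4).

3(18a^3 + 18a^2 + 10a + 4)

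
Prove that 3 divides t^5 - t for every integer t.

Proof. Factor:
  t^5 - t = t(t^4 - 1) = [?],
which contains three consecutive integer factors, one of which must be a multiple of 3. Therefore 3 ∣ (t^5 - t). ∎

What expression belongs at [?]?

t^4 - 1 = (t^2 - 1)(t^2 + 1), and t^2 - 1 = (t-1)(t+1).
So t(t^4 - 1) = (t - 1)t(t + 1)(t^2 + 1).

(t - 1)t(t + 1)(t^2 + 1)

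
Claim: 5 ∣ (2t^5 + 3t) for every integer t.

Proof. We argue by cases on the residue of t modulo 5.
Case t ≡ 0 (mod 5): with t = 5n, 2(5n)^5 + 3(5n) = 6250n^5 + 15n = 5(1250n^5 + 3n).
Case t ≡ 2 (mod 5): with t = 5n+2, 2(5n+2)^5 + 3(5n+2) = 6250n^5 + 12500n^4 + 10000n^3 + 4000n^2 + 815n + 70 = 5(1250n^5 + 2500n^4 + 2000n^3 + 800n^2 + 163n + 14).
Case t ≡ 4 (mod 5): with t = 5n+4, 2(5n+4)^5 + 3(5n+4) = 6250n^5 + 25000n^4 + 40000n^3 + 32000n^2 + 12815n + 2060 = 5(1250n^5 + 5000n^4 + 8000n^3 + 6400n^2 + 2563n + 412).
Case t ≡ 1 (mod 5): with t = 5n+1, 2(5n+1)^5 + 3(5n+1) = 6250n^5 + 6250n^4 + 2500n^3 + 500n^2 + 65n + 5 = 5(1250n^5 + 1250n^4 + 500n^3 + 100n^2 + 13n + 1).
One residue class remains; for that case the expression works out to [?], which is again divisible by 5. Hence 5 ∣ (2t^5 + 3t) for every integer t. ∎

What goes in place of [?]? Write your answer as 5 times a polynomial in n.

5(1250n^5 + 3750n^4 + 4500n^3 + 2700n^2 + 813n + 99)

Only t ≡ 3 (mod 5) is unaccounted for. Put t = 5n+3:
2(5n+3)^5 + 3(5n+3) expands to 6250n^5 + 18750n^4 + 22500n^3 + 13500n^2 + 4065n + 495,
and factoring out 5 leaves 5(1250n^5 + 3750n^4 + 4500n^3 + 2700n^2 + 813n + 99).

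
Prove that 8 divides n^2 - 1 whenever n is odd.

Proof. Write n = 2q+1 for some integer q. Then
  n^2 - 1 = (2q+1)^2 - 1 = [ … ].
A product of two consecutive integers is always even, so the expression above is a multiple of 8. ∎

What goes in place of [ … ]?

4q(q + 1)

(2q+1)^2 - 1 = 4q^2 + 4q + 1 - 1 = 4q^2 + 4q = 4q(q+1).
Since q and q+1 are consecutive, q(q+1) is even, and 4·(even) is a multiple of 8.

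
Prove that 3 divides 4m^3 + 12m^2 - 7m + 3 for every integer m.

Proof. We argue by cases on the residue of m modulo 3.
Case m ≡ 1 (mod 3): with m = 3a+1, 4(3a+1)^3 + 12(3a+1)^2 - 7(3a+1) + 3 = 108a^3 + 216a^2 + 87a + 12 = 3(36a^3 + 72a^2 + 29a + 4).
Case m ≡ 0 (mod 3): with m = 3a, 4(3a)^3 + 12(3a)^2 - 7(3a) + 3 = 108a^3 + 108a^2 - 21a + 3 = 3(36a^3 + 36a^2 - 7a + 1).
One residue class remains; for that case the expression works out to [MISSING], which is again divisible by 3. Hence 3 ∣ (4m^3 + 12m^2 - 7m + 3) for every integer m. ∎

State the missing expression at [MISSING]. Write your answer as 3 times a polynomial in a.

The residues treated are {1, 0}, so the missing case is m ≡ 2 (mod 3); write m = 3a+2.
Then 4(3a+2)^3 + 12(3a+2)^2 - 7(3a+2) + 3 = 108a^3 + 324a^2 + 267a + 69 = 3(36a^3 + 108a^2 + 89a + 23).

3(36a^3 + 108a^2 + 89a + 23)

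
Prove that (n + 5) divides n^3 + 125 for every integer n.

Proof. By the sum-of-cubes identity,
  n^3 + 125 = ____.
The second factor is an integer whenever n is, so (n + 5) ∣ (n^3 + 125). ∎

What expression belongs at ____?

(n + 5)(n^2 - 5n + 25)

Polynomial division of n^3 + 125 by n + 5 leaves remainder 0 and quotient n^2 - 5n + 25.
Hence n^3 + 125 = (n + 5)(n^2 - 5n + 25).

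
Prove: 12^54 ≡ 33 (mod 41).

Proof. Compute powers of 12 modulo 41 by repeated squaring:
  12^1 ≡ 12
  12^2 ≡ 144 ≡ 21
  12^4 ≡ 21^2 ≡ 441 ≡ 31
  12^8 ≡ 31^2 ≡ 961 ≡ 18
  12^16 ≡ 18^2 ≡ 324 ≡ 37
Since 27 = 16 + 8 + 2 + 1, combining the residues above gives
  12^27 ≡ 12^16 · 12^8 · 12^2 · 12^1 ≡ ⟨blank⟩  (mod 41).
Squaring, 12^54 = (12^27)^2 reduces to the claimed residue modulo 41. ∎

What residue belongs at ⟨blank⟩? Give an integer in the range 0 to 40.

12^16 · 12^8 · 12^2 · 12^1 ≡ 37 · 18 · 21 · 12 = 167832.
167832 mod 41 = 19, so 12^27 ≡ 19 (mod 41).

19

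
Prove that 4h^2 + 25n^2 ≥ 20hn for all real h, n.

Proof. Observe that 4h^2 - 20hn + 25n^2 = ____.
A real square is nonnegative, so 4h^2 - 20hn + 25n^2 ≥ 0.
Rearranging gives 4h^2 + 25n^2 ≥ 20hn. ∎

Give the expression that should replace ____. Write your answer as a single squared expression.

(2h - 5n)^2

The leading and trailing coefficients are 2^2 and 5^2, and 20 = 2·2·5, so the trinomial is (2h - 5n)^2.
Hence 4h^2 - 20hn + 25n^2 ≥ 0.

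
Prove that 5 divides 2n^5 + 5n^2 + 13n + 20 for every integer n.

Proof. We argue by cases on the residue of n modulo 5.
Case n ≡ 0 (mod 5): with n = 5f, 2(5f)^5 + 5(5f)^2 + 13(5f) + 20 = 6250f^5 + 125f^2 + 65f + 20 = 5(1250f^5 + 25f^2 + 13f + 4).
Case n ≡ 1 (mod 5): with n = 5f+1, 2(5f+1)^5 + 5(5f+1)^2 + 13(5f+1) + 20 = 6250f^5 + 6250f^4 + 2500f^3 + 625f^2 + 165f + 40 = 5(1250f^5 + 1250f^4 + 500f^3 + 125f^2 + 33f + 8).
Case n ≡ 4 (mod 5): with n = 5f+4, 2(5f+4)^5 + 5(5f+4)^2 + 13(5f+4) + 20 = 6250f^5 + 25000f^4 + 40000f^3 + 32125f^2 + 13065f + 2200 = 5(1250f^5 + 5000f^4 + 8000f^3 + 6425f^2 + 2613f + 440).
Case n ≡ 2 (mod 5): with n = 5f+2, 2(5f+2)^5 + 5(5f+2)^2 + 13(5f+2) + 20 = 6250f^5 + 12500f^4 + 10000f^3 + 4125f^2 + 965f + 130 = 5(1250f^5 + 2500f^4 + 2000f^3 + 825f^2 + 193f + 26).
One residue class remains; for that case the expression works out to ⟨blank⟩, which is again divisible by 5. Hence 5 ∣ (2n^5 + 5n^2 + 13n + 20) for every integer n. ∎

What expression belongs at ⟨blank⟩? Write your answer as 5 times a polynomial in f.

The residues treated are {0, 1, 4, 2}, so the missing case is n ≡ 3 (mod 5); write n = 5f+3.
Then 2(5f+3)^5 + 5(5f+3)^2 + 13(5f+3) + 20 = 6250f^5 + 18750f^4 + 22500f^3 + 13625f^2 + 4265f + 590 = 5(1250f^5 + 3750f^4 + 4500f^3 + 2725f^2 + 853f + 118).

5(1250f^5 + 3750f^4 + 4500f^3 + 2725f^2 + 853f + 118)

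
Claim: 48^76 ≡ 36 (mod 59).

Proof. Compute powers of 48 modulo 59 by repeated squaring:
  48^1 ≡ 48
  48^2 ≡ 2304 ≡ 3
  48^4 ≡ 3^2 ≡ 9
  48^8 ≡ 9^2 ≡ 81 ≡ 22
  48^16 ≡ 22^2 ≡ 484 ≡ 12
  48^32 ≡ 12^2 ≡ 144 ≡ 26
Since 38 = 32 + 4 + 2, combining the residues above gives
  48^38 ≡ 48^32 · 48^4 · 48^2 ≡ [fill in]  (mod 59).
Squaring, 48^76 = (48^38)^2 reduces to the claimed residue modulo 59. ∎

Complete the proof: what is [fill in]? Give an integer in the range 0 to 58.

48^32 · 48^4 · 48^2 ≡ 26 · 9 · 3 = 702.
702 mod 59 = 53, so 48^38 ≡ 53 (mod 59).

53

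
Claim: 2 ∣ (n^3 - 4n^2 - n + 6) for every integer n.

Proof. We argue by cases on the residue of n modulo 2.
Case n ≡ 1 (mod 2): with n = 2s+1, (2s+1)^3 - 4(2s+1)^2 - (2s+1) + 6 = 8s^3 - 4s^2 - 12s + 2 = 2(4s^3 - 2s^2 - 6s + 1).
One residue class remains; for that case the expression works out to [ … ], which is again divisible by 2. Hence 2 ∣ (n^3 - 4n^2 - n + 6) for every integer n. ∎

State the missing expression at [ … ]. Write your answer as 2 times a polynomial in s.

2(4s^3 - 8s^2 - s + 3)

The residues treated are {1}, so the missing case is n ≡ 0 (mod 2); write n = 2s.
Then (2s)^3 - 4(2s)^2 - (2s) + 6 = 8s^3 - 16s^2 - 2s + 6 = 2(4s^3 - 8s^2 - s + 3).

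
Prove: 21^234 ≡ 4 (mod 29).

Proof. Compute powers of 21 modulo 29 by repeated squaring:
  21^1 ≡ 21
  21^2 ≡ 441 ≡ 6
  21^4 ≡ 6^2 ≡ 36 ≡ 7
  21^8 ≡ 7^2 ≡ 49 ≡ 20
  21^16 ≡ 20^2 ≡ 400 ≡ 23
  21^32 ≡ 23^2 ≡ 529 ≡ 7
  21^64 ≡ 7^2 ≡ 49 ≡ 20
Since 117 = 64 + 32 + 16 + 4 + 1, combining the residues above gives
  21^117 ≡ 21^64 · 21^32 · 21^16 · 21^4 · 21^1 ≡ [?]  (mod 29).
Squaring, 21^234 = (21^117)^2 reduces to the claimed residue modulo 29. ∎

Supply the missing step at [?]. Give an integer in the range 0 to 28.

21^64 · 21^32 · 21^16 · 21^4 · 21^1 ≡ 20 · 7 · 23 · 7 · 21 = 473340.
473340 mod 29 = 2, so 21^117 ≡ 2 (mod 29).

2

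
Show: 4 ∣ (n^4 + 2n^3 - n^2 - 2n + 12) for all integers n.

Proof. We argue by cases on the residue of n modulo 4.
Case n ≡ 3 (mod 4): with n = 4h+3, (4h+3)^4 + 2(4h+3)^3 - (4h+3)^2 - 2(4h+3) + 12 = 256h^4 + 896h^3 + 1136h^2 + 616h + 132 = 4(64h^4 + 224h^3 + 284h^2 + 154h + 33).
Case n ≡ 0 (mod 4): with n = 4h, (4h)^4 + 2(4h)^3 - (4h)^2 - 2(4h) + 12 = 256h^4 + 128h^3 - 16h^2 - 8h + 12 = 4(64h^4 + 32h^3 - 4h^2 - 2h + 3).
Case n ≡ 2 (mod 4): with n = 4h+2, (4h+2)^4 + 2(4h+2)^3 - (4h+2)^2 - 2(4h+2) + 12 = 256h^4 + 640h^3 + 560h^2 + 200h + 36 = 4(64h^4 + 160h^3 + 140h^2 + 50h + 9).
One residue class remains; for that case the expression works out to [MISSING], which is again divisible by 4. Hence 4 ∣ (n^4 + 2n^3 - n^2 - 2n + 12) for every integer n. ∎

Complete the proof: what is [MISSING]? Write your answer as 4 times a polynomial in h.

4(64h^4 + 96h^3 + 44h^2 + 6h + 3)

The residues treated are {3, 0, 2}, so the missing case is n ≡ 1 (mod 4); write n = 4h+1.
Then (4h+1)^4 + 2(4h+1)^3 - (4h+1)^2 - 2(4h+1) + 12 = 256h^4 + 384h^3 + 176h^2 + 24h + 12 = 4(64h^4 + 96h^3 + 44h^2 + 6h + 3).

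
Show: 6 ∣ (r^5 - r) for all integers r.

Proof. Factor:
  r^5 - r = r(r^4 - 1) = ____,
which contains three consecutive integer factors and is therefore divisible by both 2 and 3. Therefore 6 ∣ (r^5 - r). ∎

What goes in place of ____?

(r - 1)r(r + 1)(r^2 + 1)

r^4 - 1 = (r^2 - 1)(r^2 + 1), and r^2 - 1 = (r-1)(r+1).
So r(r^4 - 1) = (r - 1)r(r + 1)(r^2 + 1).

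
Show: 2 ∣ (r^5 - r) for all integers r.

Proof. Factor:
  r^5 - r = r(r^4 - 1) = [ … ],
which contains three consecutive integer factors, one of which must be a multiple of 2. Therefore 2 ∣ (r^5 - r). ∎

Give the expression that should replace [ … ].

(r - 1)r(r + 1)(r^2 + 1)

r^4 - 1 = (r^2 - 1)(r^2 + 1), and r^2 - 1 = (r-1)(r+1).
So r(r^4 - 1) = (r - 1)r(r + 1)(r^2 + 1).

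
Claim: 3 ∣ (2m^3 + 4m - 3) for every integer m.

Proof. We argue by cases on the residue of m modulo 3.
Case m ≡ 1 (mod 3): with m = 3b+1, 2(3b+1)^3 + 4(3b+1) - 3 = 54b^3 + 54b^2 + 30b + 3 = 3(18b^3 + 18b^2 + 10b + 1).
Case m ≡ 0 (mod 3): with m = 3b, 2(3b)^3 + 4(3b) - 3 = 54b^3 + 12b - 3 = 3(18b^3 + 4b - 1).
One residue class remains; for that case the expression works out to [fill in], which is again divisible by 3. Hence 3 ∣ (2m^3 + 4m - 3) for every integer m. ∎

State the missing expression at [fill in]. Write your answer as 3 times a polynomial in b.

3(18b^3 + 36b^2 + 28b + 7)

The residues treated are {1, 0}, so the missing case is m ≡ 2 (mod 3); write m = 3b+2.
Then 2(3b+2)^3 + 4(3b+2) - 3 = 54b^3 + 108b^2 + 84b + 21 = 3(18b^3 + 36b^2 + 28b + 7).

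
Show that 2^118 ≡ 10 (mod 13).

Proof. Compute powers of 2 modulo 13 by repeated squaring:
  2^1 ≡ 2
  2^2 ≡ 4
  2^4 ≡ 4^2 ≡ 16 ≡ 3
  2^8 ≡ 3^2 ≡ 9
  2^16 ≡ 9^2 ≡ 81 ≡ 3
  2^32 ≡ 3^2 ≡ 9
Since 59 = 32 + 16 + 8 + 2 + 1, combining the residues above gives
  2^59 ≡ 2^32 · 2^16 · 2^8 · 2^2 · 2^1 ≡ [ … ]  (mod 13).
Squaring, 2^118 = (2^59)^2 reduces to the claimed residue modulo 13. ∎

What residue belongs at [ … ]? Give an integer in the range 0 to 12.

Multiply the listed residues: 9 · 3 · 9 · 4 · 2 = 27 → 243 → 972 → 1944.
Reducing modulo 13: 1944 = 149·13 + 7, so 2^59 ≡ 7.

7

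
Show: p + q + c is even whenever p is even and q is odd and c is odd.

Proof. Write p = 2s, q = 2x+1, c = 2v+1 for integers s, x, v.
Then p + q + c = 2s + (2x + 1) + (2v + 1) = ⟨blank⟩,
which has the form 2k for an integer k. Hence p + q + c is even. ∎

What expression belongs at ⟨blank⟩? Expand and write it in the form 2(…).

2(s + v + x + 1)

2s + (2x + 1) + (2v + 1) = 2s + 2v + 2x + 2
= 2(s + v + x + 1).
Since s + v + x + 1 is an integer, the sum is of the form 2k for an integer k.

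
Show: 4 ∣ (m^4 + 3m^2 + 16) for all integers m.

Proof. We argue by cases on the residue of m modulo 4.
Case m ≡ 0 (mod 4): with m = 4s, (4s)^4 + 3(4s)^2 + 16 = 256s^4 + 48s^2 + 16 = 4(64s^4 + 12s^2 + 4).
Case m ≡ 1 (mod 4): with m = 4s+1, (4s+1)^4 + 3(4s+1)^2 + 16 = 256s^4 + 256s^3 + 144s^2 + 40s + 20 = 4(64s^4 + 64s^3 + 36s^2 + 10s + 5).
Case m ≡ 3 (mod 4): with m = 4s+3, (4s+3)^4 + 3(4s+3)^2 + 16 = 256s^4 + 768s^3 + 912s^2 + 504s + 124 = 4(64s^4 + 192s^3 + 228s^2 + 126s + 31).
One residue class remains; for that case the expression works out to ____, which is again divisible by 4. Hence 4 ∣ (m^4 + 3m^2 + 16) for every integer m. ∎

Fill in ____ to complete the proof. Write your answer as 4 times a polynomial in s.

The residues treated are {0, 1, 3}, so the missing case is m ≡ 2 (mod 4); write m = 4s+2.
Then (4s+2)^4 + 3(4s+2)^2 + 16 = 256s^4 + 512s^3 + 432s^2 + 176s + 44 = 4(64s^4 + 128s^3 + 108s^2 + 44s + 11).

4(64s^4 + 128s^3 + 108s^2 + 44s + 11)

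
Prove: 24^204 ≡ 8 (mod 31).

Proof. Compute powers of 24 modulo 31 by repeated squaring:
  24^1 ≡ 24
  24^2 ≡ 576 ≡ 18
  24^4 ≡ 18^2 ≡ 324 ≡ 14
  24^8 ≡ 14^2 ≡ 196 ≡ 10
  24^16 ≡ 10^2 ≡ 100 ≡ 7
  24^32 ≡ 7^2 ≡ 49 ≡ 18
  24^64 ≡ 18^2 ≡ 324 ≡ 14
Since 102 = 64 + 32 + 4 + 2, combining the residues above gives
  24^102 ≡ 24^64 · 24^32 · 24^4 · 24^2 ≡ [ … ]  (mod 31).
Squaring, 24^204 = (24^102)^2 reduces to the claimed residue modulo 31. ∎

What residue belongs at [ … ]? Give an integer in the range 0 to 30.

Multiply the listed residues: 14 · 18 · 14 · 18 = 252 → 3528 → 63504.
Reducing modulo 31: 63504 = 2048·31 + 16, so 24^102 ≡ 16.

16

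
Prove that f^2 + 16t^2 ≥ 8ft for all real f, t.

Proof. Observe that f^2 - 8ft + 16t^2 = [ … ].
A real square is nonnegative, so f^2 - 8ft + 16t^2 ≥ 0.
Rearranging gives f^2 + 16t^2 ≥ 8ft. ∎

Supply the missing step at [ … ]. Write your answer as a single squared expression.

The leading and trailing coefficients are 1^2 and 4^2, and 8 = 2·1·4, so the trinomial is (f - 4t)^2.
Hence f^2 - 8ft + 16t^2 ≥ 0.

(f - 4t)^2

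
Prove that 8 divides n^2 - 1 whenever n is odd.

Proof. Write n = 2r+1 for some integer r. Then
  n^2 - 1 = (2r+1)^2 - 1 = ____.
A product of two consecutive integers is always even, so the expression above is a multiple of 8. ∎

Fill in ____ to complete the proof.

(2r+1)^2 - 1 = 4r^2 + 4r + 1 - 1 = 4r^2 + 4r = 4r(r+1).
Since r and r+1 are consecutive, r(r+1) is even, and 4·(even) is a multiple of 8.

4r(r + 1)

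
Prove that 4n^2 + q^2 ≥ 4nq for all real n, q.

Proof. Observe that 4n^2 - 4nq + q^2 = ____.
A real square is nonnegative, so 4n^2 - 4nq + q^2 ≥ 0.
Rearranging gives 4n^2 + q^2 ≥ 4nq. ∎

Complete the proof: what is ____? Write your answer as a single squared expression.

4n^2 - 4nq + q^2 is a perfect-square trinomial: the outer terms are (2n)^2 and (q)^2, and the cross term is -2·2n·q.
So 4n^2 - 4nq + q^2 = (2n - q)^2 ≥ 0.

(2n - q)^2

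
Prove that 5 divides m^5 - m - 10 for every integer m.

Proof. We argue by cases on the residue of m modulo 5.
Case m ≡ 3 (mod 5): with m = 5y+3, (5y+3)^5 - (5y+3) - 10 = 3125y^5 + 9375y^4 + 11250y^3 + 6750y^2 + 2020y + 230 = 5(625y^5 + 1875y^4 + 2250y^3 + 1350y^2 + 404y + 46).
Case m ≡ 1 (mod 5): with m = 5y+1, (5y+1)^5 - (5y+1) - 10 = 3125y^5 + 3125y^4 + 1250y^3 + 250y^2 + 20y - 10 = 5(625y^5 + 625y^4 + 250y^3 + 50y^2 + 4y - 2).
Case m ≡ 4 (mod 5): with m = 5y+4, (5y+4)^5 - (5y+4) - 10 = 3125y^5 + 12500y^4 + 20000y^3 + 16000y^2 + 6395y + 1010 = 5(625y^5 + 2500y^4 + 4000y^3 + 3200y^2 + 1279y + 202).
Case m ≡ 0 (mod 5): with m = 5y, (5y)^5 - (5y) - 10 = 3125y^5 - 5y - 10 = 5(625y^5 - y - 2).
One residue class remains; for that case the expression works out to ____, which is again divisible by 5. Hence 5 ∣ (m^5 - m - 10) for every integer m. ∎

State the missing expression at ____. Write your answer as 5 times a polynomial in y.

5(625y^5 + 1250y^4 + 1000y^3 + 400y^2 + 79y + 4)

The residues treated are {3, 1, 4, 0}, so the missing case is m ≡ 2 (mod 5); write m = 5y+2.
Then (5y+2)^5 - (5y+2) - 10 = 3125y^5 + 6250y^4 + 5000y^3 + 2000y^2 + 395y + 20 = 5(625y^5 + 1250y^4 + 1000y^3 + 400y^2 + 79y + 4).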